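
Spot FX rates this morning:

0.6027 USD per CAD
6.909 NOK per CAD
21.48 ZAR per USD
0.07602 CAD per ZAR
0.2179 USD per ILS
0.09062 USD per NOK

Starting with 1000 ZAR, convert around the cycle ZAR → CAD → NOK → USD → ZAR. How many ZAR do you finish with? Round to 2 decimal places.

1022.35

1000 ZAR × 0.07602 = 76.02 CAD
76.02 CAD × 6.909 = 525.22218 NOK
525.22218 NOK × 0.09062 = 47.5956339516 USD
47.5956339516 USD × 21.48 = 1022.354217280368 ZAR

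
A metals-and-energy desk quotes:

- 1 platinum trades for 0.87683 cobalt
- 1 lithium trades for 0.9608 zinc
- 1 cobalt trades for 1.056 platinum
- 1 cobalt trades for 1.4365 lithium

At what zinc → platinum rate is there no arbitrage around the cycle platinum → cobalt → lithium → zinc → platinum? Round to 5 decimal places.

0.82632

Known legs of the cycle: 0.87683 × 1.4365 × 0.9608 = 1.210191296236
For no arbitrage the full-cycle product must be 1, so the missing rate is 1 / 1.210191296236 ≈ 0.8263156.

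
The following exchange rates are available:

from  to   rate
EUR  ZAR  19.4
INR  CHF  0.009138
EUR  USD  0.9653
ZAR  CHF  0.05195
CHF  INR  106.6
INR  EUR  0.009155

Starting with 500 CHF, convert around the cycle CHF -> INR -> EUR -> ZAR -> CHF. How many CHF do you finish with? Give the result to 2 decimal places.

491.78

500 CHF × 106.6 = 53300 INR
53300 INR × 0.009155 = 487.9615 EUR
487.9615 EUR × 19.4 = 9466.4531 ZAR
9466.4531 ZAR × 0.05195 = 491.782238545 CHF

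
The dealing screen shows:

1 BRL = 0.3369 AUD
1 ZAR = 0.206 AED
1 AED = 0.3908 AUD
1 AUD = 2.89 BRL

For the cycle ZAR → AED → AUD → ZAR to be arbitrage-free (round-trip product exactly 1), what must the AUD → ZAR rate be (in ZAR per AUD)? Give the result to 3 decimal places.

Known legs of the cycle: 0.206 × 0.3908 = 0.0805048
For no arbitrage the full-cycle product must be 1, so the missing rate is 1 / 0.0805048 ≈ 12.42162.

12.422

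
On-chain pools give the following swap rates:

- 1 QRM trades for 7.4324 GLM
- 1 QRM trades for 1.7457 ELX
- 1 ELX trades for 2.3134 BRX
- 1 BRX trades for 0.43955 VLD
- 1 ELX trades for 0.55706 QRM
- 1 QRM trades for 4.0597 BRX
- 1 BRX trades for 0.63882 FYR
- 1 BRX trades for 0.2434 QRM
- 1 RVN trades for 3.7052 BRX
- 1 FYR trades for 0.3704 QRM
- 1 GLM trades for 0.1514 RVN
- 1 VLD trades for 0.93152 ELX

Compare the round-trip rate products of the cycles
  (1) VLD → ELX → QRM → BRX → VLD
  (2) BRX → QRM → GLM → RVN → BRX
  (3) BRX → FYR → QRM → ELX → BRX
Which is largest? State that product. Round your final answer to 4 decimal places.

1.0148

(1) 0.93152 × 0.55706 × 4.0597 × 0.43955 = 0.92597
(2) 0.2434 × 7.4324 × 0.1514 × 3.7052 = 1.01482
(3) 0.63882 × 0.3704 × 1.7457 × 2.3134 = 0.95559
Highest is cycle (2) at 1.0148 (>1, arbitrage).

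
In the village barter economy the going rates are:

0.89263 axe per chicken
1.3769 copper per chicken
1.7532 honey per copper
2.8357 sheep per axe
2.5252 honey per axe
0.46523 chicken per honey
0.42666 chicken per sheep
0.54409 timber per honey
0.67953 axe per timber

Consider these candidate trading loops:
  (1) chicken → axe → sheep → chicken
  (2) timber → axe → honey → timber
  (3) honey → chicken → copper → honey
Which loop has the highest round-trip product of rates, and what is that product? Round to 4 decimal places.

(1) 0.89263 × 2.8357 × 0.42666 = 1.07997
(2) 0.67953 × 2.5252 × 0.54409 = 0.93363
(3) 0.46523 × 1.3769 × 1.7532 = 1.12306
Highest is cycle (3) at 1.1231 (>1, arbitrage).

1.1231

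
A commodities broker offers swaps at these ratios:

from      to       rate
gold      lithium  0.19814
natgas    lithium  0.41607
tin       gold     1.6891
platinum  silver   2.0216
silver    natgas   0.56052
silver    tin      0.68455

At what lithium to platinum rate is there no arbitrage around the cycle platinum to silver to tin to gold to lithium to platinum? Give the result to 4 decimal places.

Known legs of the cycle: 2.0216 × 0.68455 × 1.6891 × 0.19814 = 0.46315667160268072
For no arbitrage the full-cycle product must be 1, so the missing rate is 1 / 0.46315667160268072 ≈ 2.159097.

2.1591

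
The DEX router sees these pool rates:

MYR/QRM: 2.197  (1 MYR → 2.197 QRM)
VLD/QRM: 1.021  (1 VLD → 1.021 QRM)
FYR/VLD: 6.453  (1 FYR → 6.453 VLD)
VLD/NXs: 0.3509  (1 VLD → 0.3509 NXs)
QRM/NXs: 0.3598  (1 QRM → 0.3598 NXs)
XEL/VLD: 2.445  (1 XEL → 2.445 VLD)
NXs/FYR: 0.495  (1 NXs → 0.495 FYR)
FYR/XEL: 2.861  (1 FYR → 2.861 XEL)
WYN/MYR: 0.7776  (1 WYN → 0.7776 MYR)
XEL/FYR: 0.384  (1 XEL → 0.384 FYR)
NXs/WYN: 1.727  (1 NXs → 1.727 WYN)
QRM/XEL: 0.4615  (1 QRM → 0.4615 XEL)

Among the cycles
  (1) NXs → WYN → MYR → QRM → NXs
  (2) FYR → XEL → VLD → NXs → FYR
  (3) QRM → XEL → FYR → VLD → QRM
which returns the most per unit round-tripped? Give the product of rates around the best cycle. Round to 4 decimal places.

(1) 1.727 × 0.7776 × 2.197 × 0.3598 = 1.06155
(2) 2.861 × 2.445 × 0.3509 × 0.495 = 1.21503
(3) 0.4615 × 0.384 × 6.453 × 1.021 = 1.16759
Highest is cycle (2) at 1.2150 (>1, arbitrage).

1.2150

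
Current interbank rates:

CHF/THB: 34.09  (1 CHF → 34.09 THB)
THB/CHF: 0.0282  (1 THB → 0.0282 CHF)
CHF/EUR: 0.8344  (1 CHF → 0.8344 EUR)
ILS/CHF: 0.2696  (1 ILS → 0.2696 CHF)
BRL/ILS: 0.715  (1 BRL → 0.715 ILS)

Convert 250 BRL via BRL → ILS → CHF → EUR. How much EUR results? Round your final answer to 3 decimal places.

40.211

250 BRL × 0.715 = 178.75 ILS
178.75 ILS × 0.2696 = 48.191 CHF
48.191 CHF × 0.8344 = 40.2105704 EUR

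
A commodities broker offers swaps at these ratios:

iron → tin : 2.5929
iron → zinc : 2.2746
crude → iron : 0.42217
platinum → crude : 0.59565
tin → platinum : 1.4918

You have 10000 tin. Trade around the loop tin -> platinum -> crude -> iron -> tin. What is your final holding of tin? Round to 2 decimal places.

9726.91

10000 tin × 1.4918 = 14918 platinum
14918 platinum × 0.59565 = 8885.9067 crude
8885.9067 crude × 0.42217 = 3751.363231539 iron
3751.363231539 iron × 2.5929 = 9726.9097230574731 tin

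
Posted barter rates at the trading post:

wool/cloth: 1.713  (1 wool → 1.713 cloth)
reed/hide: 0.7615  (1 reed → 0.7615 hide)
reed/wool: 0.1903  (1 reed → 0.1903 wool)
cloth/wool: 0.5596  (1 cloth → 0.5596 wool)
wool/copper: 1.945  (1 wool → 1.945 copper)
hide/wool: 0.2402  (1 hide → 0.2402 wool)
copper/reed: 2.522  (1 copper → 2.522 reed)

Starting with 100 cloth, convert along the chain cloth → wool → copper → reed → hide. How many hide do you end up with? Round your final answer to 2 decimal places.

100 cloth × 0.5596 = 55.96 wool
55.96 wool × 1.945 = 108.8422 copper
108.8422 copper × 2.522 = 274.5000284 reed
274.5000284 reed × 0.7615 = 209.0317716266 hide

209.03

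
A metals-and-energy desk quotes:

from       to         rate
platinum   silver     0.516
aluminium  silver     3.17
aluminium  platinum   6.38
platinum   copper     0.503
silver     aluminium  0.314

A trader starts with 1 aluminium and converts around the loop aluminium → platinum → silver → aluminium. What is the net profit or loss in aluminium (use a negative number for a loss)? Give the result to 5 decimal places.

1 aluminium × 6.38 = 6.38 platinum
6.38 platinum × 0.516 = 3.29208 silver
3.29208 silver × 0.314 = 1.03371312 aluminium
Net change: 1.03371312 − 1 = 0.03371312 aluminium

0.03371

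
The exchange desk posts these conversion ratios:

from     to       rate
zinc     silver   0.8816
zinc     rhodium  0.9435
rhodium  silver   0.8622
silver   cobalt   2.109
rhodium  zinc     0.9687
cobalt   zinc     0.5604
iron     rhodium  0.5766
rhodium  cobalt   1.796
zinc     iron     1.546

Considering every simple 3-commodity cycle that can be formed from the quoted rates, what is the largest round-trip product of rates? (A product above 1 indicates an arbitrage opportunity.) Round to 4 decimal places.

cobalt→zinc→silver→cobalt: 0.5604 × 0.8816 × 2.109 = 1.04195
cobalt→zinc→rhodium→cobalt: 0.5604 × 0.9435 × 1.796 = 0.94961
rhodium→zinc→iron→rhodium: 0.9687 × 1.546 × 0.5766 = 0.86352
Maximum is cobalt→zinc→silver→cobalt at 1.0419; arbitrage exists.

1.0419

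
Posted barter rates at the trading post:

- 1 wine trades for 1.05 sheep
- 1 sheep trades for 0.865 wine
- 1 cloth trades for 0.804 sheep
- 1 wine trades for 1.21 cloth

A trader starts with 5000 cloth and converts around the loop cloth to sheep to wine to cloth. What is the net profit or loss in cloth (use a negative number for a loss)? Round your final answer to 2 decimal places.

5000 cloth × 0.804 = 4020 sheep
4020 sheep × 0.865 = 3477.3 wine
3477.3 wine × 1.21 = 4207.533 cloth
Net change: 4207.533 − 5000 = -792.467 cloth

-792.47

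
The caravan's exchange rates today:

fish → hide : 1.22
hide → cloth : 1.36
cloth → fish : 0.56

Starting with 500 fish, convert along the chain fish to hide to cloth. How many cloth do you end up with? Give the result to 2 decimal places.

829.60

500 fish × 1.22 = 610 hide
610 hide × 1.36 = 829.6 cloth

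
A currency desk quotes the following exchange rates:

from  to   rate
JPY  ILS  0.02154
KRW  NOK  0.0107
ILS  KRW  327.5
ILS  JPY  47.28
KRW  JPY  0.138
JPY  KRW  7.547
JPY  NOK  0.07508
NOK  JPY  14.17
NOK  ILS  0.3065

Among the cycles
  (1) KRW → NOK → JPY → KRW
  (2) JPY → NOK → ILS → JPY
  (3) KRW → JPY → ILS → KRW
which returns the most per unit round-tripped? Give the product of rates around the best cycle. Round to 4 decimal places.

1.1443

(1) 0.0107 × 14.17 × 7.547 = 1.14427
(2) 0.07508 × 0.3065 × 47.28 = 1.08801
(3) 0.138 × 0.02154 × 327.5 = 0.97350
Highest is cycle (1) at 1.1443 (>1, arbitrage).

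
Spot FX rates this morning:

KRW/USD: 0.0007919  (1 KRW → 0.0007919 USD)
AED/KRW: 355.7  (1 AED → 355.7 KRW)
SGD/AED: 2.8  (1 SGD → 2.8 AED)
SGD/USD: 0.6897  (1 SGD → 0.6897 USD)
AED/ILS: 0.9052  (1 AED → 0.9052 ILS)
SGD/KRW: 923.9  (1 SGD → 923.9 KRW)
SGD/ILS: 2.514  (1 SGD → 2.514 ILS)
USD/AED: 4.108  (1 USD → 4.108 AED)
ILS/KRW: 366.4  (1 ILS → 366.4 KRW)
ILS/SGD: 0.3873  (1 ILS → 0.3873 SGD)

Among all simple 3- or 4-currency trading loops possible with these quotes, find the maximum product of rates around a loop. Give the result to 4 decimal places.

1.1571

USD→AED→KRW→USD: 4.108 × 355.7 × 0.0007919 = 1.15714
USD→AED→ILS→KRW→USD: 4.108 × 0.9052 × 366.4 × 0.0007919 = 1.07895
USD→AED→ILS→SGD→USD: 4.108 × 0.9052 × 0.3873 × 0.6897 = 0.99331
SGD→AED→ILS→SGD: 2.8 × 0.9052 × 0.3873 = 0.98164
Maximum is USD→AED→KRW→USD at 1.1571; arbitrage exists.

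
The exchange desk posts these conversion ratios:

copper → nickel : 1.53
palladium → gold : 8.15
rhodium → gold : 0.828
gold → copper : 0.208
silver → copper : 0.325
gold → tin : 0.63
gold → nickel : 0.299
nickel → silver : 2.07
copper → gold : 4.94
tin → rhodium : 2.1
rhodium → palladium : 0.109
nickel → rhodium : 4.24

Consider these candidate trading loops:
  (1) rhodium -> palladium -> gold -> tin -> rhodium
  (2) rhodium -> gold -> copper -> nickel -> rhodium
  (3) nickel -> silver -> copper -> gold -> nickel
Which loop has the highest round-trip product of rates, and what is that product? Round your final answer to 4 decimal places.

(1) 0.109 × 8.15 × 0.63 × 2.1 = 1.17529
(2) 0.828 × 0.208 × 1.53 × 4.24 = 1.11725
(3) 2.07 × 0.325 × 4.94 × 0.299 = 0.99369
Highest is cycle (1) at 1.1753 (>1, arbitrage).

1.1753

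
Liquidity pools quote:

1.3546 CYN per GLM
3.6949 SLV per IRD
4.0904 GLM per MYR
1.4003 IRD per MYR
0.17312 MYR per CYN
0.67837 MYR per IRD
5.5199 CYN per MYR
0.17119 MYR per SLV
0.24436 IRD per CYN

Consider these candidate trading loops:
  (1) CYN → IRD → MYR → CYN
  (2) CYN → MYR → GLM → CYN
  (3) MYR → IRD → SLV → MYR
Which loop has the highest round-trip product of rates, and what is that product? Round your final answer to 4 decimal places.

(1) 0.24436 × 0.67837 × 5.5199 = 0.91501
(2) 0.17312 × 4.0904 × 1.3546 = 0.95923
(3) 1.4003 × 3.6949 × 0.17119 = 0.88573
Highest is cycle (2) at 0.9592 (≤1, no arbitrage).

0.9592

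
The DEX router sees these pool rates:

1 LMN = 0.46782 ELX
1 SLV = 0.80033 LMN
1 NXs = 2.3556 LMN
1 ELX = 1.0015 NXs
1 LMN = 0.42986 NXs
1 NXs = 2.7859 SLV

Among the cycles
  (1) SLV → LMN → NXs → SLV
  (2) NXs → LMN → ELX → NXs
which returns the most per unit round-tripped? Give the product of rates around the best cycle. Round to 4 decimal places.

1.1036

(1) 0.80033 × 0.42986 × 2.7859 = 0.95843
(2) 2.3556 × 0.46782 × 1.0015 = 1.10365
Highest is cycle (2) at 1.1036 (>1, arbitrage).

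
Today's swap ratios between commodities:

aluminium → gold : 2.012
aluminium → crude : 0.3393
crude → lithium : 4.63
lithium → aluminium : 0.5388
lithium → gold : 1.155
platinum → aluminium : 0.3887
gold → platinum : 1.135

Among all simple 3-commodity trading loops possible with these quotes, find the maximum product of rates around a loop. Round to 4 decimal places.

gold→platinum→aluminium→gold: 1.135 × 0.3887 × 2.012 = 0.88764
lithium→aluminium→crude→lithium: 0.5388 × 0.3393 × 4.63 = 0.84643
Maximum is gold→platinum→aluminium→gold at 0.8876; no arbitrage — every cycle loses value.

0.8876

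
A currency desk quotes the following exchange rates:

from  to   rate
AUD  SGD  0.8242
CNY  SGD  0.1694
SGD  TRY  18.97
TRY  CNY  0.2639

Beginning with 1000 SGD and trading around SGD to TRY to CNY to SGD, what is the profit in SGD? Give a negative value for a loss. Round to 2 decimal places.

1000 SGD × 18.97 = 18970 TRY
18970 TRY × 0.2639 = 5006.183 CNY
5006.183 CNY × 0.1694 = 848.0474002 SGD
Net change: 848.0474002 − 1000 = -151.9525998 SGD

-151.95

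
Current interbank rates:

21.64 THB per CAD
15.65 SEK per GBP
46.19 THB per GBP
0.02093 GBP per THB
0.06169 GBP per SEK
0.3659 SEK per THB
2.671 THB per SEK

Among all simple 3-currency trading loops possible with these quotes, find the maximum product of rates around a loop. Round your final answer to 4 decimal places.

THB→SEK→GBP→THB: 0.3659 × 0.06169 × 46.19 = 1.04262
THB→GBP→SEK→THB: 0.02093 × 15.65 × 2.671 = 0.87490
Maximum is THB→SEK→GBP→THB at 1.0426; arbitrage exists.

1.0426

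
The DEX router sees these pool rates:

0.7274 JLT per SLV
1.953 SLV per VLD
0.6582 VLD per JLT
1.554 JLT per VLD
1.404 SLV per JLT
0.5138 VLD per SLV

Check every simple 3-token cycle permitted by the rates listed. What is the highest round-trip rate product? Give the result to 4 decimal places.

JLT→SLV→VLD→JLT: 1.404 × 0.5138 × 1.554 = 1.12102
JLT→VLD→SLV→JLT: 0.6582 × 1.953 × 0.7274 = 0.93505
Maximum is JLT→SLV→VLD→JLT at 1.1210; arbitrage exists.

1.1210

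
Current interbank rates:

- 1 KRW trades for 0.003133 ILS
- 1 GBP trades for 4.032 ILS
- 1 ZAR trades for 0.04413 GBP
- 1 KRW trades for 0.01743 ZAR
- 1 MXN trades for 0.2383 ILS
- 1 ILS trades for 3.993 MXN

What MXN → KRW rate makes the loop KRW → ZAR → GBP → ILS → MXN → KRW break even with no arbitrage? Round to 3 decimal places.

80.751

Known legs of the cycle: 0.01743 × 0.04413 × 4.032 × 3.993 = 0.0123837206923584
For no arbitrage the full-cycle product must be 1, so the missing rate is 1 / 0.0123837206923584 ≈ 80.75118.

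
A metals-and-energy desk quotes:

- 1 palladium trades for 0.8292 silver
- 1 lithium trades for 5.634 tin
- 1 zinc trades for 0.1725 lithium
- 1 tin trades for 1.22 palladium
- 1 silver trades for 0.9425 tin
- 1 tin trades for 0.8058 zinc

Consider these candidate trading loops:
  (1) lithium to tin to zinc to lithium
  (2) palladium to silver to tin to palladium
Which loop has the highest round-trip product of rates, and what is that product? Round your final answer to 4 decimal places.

0.9535

(1) 5.634 × 0.8058 × 0.1725 = 0.78313
(2) 0.8292 × 0.9425 × 1.22 = 0.95346
Highest is cycle (2) at 0.9535 (≤1, no arbitrage).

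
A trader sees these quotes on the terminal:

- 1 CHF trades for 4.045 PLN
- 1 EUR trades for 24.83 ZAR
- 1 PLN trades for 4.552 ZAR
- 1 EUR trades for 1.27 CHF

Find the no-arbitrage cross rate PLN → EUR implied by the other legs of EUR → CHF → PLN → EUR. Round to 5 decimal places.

Known legs of the cycle: 1.27 × 4.045 = 5.13715
For no arbitrage the full-cycle product must be 1, so the missing rate is 1 / 5.13715 ≈ 0.1946605.

0.19466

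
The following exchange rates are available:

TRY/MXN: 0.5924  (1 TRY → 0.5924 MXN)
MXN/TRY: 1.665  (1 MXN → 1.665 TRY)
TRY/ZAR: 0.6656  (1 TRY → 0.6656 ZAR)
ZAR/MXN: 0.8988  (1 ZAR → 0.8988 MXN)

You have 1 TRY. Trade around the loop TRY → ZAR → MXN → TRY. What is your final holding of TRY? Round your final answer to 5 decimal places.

1 TRY × 0.6656 = 0.6656 ZAR
0.6656 ZAR × 0.8988 = 0.59824128 MXN
0.59824128 MXN × 1.665 = 0.9960717312 TRY

0.99607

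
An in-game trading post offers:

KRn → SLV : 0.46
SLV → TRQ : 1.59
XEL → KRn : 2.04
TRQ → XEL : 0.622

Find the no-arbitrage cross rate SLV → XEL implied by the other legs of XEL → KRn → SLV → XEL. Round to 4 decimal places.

1.0656

Known legs of the cycle: 2.04 × 0.46 = 0.9384
For no arbitrage the full-cycle product must be 1, so the missing rate is 1 / 0.9384 ≈ 1.065644.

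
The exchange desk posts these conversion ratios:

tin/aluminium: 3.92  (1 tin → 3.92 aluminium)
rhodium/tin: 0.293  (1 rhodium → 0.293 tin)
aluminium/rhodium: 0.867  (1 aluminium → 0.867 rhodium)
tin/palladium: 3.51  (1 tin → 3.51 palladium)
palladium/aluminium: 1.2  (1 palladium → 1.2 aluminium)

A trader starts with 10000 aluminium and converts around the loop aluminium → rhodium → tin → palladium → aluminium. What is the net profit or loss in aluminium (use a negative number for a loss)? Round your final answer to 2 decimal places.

10000 aluminium × 0.867 = 8670 rhodium
8670 rhodium × 0.293 = 2540.31 tin
2540.31 tin × 3.51 = 8916.4881 palladium
8916.4881 palladium × 1.2 = 10699.78572 aluminium
Net change: 10699.78572 − 10000 = 699.78572 aluminium

699.79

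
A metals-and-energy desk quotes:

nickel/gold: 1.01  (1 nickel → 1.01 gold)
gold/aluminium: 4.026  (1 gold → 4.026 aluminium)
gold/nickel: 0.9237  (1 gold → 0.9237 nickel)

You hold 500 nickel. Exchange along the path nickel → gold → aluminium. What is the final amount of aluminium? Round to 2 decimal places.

2033.13

500 nickel × 1.01 = 505 gold
505 gold × 4.026 = 2033.13 aluminium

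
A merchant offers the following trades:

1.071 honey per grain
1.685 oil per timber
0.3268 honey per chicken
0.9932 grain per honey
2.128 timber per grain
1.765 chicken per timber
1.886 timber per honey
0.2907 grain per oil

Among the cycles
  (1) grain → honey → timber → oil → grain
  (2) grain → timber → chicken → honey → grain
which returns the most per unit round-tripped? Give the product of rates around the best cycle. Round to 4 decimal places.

(1) 1.071 × 1.886 × 1.685 × 0.2907 = 0.98941
(2) 2.128 × 1.765 × 0.3268 × 0.9932 = 1.21909
Highest is cycle (2) at 1.2191 (>1, arbitrage).

1.2191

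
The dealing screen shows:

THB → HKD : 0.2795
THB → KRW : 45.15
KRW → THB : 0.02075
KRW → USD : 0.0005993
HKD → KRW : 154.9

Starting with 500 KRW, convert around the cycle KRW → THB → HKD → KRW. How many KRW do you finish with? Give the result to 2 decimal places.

500 KRW × 0.02075 = 10.375 THB
10.375 THB × 0.2795 = 2.8998125 HKD
2.8998125 HKD × 154.9 = 449.18095625 KRW

449.18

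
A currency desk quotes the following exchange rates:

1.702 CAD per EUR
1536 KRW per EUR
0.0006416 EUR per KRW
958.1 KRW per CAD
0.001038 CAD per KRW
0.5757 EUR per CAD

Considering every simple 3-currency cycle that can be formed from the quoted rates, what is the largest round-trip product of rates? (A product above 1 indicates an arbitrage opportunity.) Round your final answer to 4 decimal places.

CAD→KRW→EUR→CAD: 958.1 × 0.0006416 × 1.702 = 1.04625
CAD→EUR→KRW→CAD: 0.5757 × 1536 × 0.001038 = 0.91788
Maximum is CAD→KRW→EUR→CAD at 1.0462; arbitrage exists.

1.0462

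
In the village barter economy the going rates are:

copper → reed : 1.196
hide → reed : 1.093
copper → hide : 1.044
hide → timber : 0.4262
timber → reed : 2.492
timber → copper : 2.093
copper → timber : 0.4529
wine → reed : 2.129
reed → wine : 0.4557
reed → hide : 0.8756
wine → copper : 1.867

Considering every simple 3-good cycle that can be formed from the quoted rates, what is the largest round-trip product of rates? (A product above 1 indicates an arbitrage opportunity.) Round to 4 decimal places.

1.0175

wine→copper→reed→wine: 1.867 × 1.196 × 0.4557 = 1.01755
hide→timber→copper→hide: 0.4262 × 2.093 × 1.044 = 0.93129
hide→timber→reed→hide: 0.4262 × 2.492 × 0.8756 = 0.92997
Maximum is wine→copper→reed→wine at 1.0175; arbitrage exists.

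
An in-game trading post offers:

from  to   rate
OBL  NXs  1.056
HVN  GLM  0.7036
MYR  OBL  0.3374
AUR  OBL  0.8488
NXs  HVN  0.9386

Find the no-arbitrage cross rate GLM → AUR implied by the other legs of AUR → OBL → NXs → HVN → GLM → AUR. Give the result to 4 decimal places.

1.6894

Known legs of the cycle: 0.8488 × 1.056 × 0.9386 × 0.7036 = 0.591937248933888
For no arbitrage the full-cycle product must be 1, so the missing rate is 1 / 0.591937248933888 ≈ 1.689368.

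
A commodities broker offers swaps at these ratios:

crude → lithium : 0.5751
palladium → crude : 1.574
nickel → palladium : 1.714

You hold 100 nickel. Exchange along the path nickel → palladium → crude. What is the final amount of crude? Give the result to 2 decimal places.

269.78

100 nickel × 1.714 = 171.4 palladium
171.4 palladium × 1.574 = 269.7836 crude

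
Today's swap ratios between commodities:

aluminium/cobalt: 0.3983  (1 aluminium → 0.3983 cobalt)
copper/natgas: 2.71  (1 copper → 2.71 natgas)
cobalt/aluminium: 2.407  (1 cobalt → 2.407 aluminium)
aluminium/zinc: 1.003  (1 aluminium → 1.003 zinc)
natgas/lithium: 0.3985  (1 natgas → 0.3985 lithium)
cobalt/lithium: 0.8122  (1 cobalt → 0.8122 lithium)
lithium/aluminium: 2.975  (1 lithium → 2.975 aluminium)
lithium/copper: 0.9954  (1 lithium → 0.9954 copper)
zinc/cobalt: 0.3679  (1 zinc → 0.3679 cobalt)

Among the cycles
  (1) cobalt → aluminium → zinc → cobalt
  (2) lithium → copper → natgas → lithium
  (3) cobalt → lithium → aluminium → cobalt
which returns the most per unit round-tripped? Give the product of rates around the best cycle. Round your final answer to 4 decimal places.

(1) 2.407 × 1.003 × 0.3679 = 0.88819
(2) 0.9954 × 2.71 × 0.3985 = 1.07497
(3) 0.8122 × 2.975 × 0.3983 = 0.96241
Highest is cycle (2) at 1.0750 (>1, arbitrage).

1.0750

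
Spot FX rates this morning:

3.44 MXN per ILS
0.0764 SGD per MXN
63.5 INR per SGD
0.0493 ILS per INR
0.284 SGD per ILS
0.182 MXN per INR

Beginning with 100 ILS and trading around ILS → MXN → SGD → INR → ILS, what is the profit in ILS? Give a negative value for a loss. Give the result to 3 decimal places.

-17.724

100 ILS × 3.44 = 344 MXN
344 MXN × 0.0764 = 26.2816 SGD
26.2816 SGD × 63.5 = 1668.8816 INR
1668.8816 INR × 0.0493 = 82.27586288 ILS
Net change: 82.27586288 − 100 = -17.72413712 ILS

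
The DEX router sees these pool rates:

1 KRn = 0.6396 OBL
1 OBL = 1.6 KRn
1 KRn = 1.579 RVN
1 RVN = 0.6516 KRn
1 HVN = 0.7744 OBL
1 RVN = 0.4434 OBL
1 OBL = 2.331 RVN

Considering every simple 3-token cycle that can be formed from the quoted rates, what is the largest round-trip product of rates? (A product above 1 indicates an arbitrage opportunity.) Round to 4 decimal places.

1.1202

OBL→KRn→RVN→OBL: 1.6 × 1.579 × 0.4434 = 1.12021
OBL→RVN→KRn→OBL: 2.331 × 0.6516 × 0.6396 = 0.97148
Maximum is OBL→KRn→RVN→OBL at 1.1202; arbitrage exists.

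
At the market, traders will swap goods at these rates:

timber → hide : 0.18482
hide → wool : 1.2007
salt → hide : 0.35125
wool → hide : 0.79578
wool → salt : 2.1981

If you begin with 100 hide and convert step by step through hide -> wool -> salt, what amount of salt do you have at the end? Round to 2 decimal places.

100 hide × 1.2007 = 120.07 wool
120.07 wool × 2.1981 = 263.925867 salt

263.93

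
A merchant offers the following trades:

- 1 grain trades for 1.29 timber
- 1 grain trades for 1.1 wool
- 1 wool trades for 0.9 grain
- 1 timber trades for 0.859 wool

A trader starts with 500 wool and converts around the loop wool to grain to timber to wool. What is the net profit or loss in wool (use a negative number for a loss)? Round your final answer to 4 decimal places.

500 wool × 0.9 = 450 grain
450 grain × 1.29 = 580.5 timber
580.5 timber × 0.859 = 498.6495 wool
Net change: 498.6495 − 500 = -1.3505 wool

-1.3505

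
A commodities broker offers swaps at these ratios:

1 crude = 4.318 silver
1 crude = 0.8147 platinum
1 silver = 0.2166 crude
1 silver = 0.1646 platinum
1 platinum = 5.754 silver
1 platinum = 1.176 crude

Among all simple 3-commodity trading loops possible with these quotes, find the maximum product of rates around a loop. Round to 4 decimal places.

crude→platinum→silver→crude: 0.8147 × 5.754 × 0.2166 = 1.01537
crude→silver→platinum→crude: 4.318 × 0.1646 × 1.176 = 0.83583
Maximum is crude→platinum→silver→crude at 1.0154; arbitrage exists.

1.0154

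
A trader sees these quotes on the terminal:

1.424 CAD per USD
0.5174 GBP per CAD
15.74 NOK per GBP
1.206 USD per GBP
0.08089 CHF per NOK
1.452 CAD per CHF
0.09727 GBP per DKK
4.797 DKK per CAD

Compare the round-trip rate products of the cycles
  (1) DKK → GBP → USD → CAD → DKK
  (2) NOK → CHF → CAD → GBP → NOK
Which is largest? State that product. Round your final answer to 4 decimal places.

0.9565

(1) 0.09727 × 1.206 × 1.424 × 4.797 = 0.80132
(2) 0.08089 × 1.452 × 0.5174 × 15.74 = 0.95652
Highest is cycle (2) at 0.9565 (≤1, no arbitrage).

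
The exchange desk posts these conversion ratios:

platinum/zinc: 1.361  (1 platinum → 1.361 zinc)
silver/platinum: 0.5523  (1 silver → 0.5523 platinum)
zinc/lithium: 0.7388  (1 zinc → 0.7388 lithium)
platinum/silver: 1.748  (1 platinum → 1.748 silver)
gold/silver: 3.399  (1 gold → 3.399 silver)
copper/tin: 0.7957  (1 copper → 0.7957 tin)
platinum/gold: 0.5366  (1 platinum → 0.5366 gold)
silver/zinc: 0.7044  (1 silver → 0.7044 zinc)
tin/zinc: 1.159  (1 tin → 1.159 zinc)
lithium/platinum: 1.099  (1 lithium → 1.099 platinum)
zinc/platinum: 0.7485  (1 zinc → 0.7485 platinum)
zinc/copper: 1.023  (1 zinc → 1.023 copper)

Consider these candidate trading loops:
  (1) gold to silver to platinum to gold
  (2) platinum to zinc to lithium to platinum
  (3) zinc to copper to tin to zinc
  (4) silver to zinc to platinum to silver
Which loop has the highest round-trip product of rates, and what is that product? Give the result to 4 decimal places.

1.1051

(1) 3.399 × 0.5523 × 0.5366 = 1.00734
(2) 1.361 × 0.7388 × 1.099 = 1.10505
(3) 1.023 × 0.7957 × 1.159 = 0.94343
(4) 0.7044 × 0.7485 × 1.748 = 0.92162
Highest is cycle (2) at 1.1051 (>1, arbitrage).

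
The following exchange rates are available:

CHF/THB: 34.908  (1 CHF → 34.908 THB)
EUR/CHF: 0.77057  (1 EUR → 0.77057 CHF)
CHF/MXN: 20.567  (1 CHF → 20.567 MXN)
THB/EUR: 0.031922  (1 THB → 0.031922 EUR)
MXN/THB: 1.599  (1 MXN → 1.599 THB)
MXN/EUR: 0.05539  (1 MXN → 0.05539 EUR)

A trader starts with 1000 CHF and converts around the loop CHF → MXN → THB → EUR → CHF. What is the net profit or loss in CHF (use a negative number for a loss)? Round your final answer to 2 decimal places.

-191.05

1000 CHF × 20.567 = 20567 MXN
20567 MXN × 1.599 = 32886.633 THB
32886.633 THB × 0.031922 = 1049.807098626 EUR
1049.807098626 EUR × 0.77057 = 808.94985598823682 CHF
Net change: 808.94985598823682 − 1000 = -191.05014401176318 CHF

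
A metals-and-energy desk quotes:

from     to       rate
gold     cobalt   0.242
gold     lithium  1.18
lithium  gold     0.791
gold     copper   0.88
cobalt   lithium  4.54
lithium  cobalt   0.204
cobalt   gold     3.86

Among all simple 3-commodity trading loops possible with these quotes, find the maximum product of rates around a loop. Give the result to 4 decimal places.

lithium→cobalt→gold→lithium: 0.204 × 3.86 × 1.18 = 0.92918
lithium→gold→cobalt→lithium: 0.791 × 0.242 × 4.54 = 0.86906
Maximum is lithium→cobalt→gold→lithium at 0.9292; no arbitrage — every cycle loses value.

0.9292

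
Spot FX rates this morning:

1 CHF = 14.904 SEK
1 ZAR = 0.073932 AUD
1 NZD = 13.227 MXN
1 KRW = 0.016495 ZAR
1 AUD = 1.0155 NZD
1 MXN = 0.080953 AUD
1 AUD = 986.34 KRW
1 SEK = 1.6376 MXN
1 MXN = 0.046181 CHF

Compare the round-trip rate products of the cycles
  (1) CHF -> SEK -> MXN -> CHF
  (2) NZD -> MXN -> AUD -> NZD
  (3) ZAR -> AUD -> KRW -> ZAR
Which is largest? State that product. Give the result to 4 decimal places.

(1) 14.904 × 1.6376 × 0.046181 = 1.12713
(2) 13.227 × 0.080953 × 1.0155 = 1.08736
(3) 0.073932 × 986.34 × 0.016495 = 1.20285
Highest is cycle (3) at 1.2028 (>1, arbitrage).

1.2028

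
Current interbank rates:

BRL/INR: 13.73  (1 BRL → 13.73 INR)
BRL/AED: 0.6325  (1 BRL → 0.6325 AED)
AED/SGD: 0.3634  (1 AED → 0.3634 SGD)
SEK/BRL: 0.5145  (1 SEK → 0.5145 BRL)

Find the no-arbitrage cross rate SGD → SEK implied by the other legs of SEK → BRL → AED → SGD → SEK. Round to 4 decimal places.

8.4561

Known legs of the cycle: 0.5145 × 0.6325 × 0.3634 = 0.11825808225
For no arbitrage the full-cycle product must be 1, so the missing rate is 1 / 0.11825808225 ≈ 8.456082.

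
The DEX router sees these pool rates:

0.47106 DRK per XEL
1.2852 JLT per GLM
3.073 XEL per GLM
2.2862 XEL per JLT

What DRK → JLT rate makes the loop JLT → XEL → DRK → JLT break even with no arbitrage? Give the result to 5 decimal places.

Known legs of the cycle: 2.2862 × 0.47106 = 1.076937372
For no arbitrage the full-cycle product must be 1, so the missing rate is 1 / 1.076937372 ≈ 0.9285591.

0.92856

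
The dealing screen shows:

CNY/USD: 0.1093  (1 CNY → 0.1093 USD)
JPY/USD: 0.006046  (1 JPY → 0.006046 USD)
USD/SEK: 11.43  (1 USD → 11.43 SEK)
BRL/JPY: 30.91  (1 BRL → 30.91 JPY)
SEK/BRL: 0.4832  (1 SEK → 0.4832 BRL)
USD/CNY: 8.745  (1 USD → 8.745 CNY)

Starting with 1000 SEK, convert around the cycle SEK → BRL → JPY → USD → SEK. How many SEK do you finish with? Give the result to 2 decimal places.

1000 SEK × 0.4832 = 483.2 BRL
483.2 BRL × 30.91 = 14935.712 JPY
14935.712 JPY × 0.006046 = 90.301314752 USD
90.301314752 USD × 11.43 = 1032.14402761536 SEK

1032.14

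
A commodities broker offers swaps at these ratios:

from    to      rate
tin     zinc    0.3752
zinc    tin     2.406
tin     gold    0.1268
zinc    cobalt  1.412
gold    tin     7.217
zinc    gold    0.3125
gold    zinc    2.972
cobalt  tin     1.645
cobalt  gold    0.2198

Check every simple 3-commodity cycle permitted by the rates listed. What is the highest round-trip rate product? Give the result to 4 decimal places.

cobalt→gold→zinc→cobalt: 0.2198 × 2.972 × 1.412 = 0.92238
tin→gold→zinc→tin: 0.1268 × 2.972 × 2.406 = 0.90670
tin→zinc→cobalt→tin: 0.3752 × 1.412 × 1.645 = 0.87149
tin→zinc→gold→tin: 0.3752 × 0.3125 × 7.217 = 0.84619
Maximum is cobalt→gold→zinc→cobalt at 0.9224; no arbitrage — every cycle loses value.

0.9224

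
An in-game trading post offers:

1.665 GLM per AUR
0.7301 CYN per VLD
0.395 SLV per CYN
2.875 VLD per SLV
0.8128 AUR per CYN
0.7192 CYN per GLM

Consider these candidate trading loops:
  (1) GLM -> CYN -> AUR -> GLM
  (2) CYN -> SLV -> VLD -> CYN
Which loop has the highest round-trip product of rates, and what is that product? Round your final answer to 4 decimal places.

(1) 0.7192 × 0.8128 × 1.665 = 0.97330
(2) 0.395 × 2.875 × 0.7301 = 0.82912
Highest is cycle (1) at 0.9733 (≤1, no arbitrage).

0.9733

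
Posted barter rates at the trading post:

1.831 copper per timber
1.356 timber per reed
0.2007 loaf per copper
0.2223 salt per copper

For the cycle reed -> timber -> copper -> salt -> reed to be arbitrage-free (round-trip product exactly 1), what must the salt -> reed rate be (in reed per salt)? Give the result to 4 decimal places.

Known legs of the cycle: 1.356 × 1.831 × 0.2223 = 0.5519344428
For no arbitrage the full-cycle product must be 1, so the missing rate is 1 / 0.5519344428 ≈ 1.811809.

1.8118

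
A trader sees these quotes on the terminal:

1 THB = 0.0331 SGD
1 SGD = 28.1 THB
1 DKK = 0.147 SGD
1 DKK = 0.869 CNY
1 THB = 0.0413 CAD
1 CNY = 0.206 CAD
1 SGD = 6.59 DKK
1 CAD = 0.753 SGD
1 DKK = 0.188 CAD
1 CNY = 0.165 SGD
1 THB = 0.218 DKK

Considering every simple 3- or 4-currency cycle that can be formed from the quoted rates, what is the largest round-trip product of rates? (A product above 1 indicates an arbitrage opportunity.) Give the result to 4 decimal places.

CNY→SGD→DKK→CNY: 0.165 × 6.59 × 0.869 = 0.94491
CAD→SGD→DKK→CAD: 0.753 × 6.59 × 0.188 = 0.93291
THB→DKK→SGD→THB: 0.218 × 0.147 × 28.1 = 0.90049
CAD→SGD→DKK→CNY→CAD: 0.753 × 6.59 × 0.869 × 0.206 = 0.88832
CNY→SGD→THB→DKK→CNY: 0.165 × 28.1 × 0.218 × 0.869 = 0.87835
CAD→SGD→THB→CAD: 0.753 × 28.1 × 0.0413 = 0.87388
CAD→SGD→THB→DKK→CAD: 0.753 × 28.1 × 0.218 × 0.188 = 0.86719
Maximum is CNY→SGD→DKK→CNY at 0.9449; no arbitrage — every cycle loses value.

0.9449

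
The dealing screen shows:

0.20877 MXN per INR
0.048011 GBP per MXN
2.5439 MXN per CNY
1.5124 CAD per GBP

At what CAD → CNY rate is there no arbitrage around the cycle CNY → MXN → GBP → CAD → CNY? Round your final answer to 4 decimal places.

Known legs of the cycle: 2.5439 × 0.048011 × 1.5124 = 0.18471725061796
For no arbitrage the full-cycle product must be 1, so the missing rate is 1 / 0.18471725061796 ≈ 5.413680.

5.4137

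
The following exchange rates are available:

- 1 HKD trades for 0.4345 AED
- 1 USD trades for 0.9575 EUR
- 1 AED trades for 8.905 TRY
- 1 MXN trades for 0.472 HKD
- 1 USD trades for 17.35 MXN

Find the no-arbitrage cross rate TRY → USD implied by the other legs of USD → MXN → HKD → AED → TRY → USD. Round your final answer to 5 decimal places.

Known legs of the cycle: 17.35 × 0.472 × 0.4345 × 8.905 = 31.685836897
For no arbitrage the full-cycle product must be 1, so the missing rate is 1 / 31.685836897 ≈ 0.0315598.

0.03156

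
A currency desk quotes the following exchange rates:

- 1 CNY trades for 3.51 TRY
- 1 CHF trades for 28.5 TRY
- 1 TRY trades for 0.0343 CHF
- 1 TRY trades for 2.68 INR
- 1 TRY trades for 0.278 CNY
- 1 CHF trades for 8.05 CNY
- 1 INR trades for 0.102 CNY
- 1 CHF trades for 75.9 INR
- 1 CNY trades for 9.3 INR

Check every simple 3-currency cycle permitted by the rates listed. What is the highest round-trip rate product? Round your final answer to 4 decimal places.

TRY→CHF→CNY→TRY: 0.0343 × 8.05 × 3.51 = 0.96916
TRY→INR→CNY→TRY: 2.68 × 0.102 × 3.51 = 0.95949
Maximum is TRY→CHF→CNY→TRY at 0.9692; no arbitrage — every cycle loses value.

0.9692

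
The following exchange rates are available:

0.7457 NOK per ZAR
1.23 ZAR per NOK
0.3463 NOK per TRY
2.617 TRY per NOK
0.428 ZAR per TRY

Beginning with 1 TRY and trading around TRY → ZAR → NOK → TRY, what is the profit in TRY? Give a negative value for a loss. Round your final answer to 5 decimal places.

1 TRY × 0.428 = 0.428 ZAR
0.428 ZAR × 0.7457 = 0.3191596 NOK
0.3191596 NOK × 2.617 = 0.8352406732 TRY
Net change: 0.8352406732 − 1 = -0.1647593268 TRY

-0.16476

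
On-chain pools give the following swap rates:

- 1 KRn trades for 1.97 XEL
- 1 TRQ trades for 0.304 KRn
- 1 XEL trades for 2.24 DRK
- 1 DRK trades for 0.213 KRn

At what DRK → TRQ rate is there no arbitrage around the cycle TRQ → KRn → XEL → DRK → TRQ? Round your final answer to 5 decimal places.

Known legs of the cycle: 0.304 × 1.97 × 2.24 = 1.3414912
For no arbitrage the full-cycle product must be 1, so the missing rate is 1 / 1.3414912 ≈ 0.7454391.

0.74544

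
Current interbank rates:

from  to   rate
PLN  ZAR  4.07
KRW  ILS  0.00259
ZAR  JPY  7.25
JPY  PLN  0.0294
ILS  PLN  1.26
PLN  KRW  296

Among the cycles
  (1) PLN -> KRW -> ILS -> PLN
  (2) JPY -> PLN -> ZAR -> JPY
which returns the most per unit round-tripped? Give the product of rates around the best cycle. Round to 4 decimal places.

0.9660

(1) 296 × 0.00259 × 1.26 = 0.96597
(2) 0.0294 × 4.07 × 7.25 = 0.86752
Highest is cycle (1) at 0.9660 (≤1, no arbitrage).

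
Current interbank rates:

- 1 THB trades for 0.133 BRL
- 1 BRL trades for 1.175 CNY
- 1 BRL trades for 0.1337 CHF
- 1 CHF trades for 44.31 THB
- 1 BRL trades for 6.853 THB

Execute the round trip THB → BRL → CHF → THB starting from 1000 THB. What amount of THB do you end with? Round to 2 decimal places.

787.92

1000 THB × 0.133 = 133 BRL
133 BRL × 0.1337 = 17.7821 CHF
17.7821 CHF × 44.31 = 787.924851 THB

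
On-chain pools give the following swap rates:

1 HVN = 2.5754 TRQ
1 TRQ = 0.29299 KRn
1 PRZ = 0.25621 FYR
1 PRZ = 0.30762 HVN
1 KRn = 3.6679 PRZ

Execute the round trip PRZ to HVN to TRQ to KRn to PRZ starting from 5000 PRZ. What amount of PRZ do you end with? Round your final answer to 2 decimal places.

4256.96

5000 PRZ × 0.30762 = 1538.1 HVN
1538.1 HVN × 2.5754 = 3961.22274 TRQ
3961.22274 TRQ × 0.29299 = 1160.5986505926 KRn
1160.5986505926 KRn × 3.6679 = 4256.95979050859754 PRZ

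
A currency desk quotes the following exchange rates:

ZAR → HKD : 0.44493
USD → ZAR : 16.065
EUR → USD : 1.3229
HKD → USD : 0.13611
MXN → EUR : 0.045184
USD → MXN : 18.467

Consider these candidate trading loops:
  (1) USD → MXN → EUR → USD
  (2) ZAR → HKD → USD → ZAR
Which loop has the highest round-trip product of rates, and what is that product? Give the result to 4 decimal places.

(1) 18.467 × 0.045184 × 1.3229 = 1.10384
(2) 0.44493 × 0.13611 × 16.065 = 0.97289
Highest is cycle (1) at 1.1038 (>1, arbitrage).

1.1038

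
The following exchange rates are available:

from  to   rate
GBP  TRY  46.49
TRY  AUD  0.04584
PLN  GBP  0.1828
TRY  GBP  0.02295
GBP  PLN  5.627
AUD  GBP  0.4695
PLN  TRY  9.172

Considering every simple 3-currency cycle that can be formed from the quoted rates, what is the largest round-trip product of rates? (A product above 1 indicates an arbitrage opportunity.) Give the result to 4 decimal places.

1.1845

TRY→GBP→PLN→TRY: 0.02295 × 5.627 × 9.172 = 1.18447
TRY→AUD→GBP→TRY: 0.04584 × 0.4695 × 46.49 = 1.00055
Maximum is TRY→GBP→PLN→TRY at 1.1845; arbitrage exists.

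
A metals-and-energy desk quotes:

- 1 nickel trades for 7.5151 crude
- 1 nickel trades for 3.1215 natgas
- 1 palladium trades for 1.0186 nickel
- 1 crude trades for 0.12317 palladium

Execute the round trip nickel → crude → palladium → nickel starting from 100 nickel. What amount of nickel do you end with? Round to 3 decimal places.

94.285

100 nickel × 7.5151 = 751.51 crude
751.51 crude × 0.12317 = 92.5634867 palladium
92.5634867 palladium × 1.0186 = 94.28516755262 nickel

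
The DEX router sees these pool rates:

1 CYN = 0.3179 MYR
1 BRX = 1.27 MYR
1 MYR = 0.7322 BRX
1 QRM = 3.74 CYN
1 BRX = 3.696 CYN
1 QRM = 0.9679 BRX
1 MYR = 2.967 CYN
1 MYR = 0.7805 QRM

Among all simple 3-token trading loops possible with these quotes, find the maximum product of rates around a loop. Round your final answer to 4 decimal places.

0.9594

BRX→MYR→QRM→BRX: 1.27 × 0.7805 × 0.9679 = 0.95942
CYN→MYR→QRM→CYN: 0.3179 × 0.7805 × 3.74 = 0.92797
CYN→MYR→BRX→CYN: 0.3179 × 0.7322 × 3.696 = 0.86030
Maximum is BRX→MYR→QRM→BRX at 0.9594; no arbitrage — every cycle loses value.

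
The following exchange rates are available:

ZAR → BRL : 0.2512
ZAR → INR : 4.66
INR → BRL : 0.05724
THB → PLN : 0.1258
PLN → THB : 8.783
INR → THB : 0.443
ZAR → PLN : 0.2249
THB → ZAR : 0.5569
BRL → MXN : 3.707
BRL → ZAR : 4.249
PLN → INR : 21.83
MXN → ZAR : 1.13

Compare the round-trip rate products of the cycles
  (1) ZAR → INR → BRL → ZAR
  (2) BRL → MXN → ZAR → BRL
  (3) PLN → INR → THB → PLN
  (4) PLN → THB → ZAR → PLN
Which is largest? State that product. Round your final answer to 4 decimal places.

(1) 4.66 × 0.05724 × 4.249 = 1.13337
(2) 3.707 × 1.13 × 0.2512 = 1.05225
(3) 21.83 × 0.443 × 0.1258 = 1.21657
(4) 8.783 × 0.5569 × 0.2249 = 1.10004
Highest is cycle (3) at 1.2166 (>1, arbitrage).

1.2166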